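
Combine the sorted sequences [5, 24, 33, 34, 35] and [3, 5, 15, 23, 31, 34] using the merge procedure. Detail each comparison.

Merging process:

Compare 5 vs 3: take 3 from right. Merged: [3]
Compare 5 vs 5: take 5 from left. Merged: [3, 5]
Compare 24 vs 5: take 5 from right. Merged: [3, 5, 5]
Compare 24 vs 15: take 15 from right. Merged: [3, 5, 5, 15]
Compare 24 vs 23: take 23 from right. Merged: [3, 5, 5, 15, 23]
Compare 24 vs 31: take 24 from left. Merged: [3, 5, 5, 15, 23, 24]
Compare 33 vs 31: take 31 from right. Merged: [3, 5, 5, 15, 23, 24, 31]
Compare 33 vs 34: take 33 from left. Merged: [3, 5, 5, 15, 23, 24, 31, 33]
Compare 34 vs 34: take 34 from left. Merged: [3, 5, 5, 15, 23, 24, 31, 33, 34]
Compare 35 vs 34: take 34 from right. Merged: [3, 5, 5, 15, 23, 24, 31, 33, 34, 34]
Append remaining from left: [35]. Merged: [3, 5, 5, 15, 23, 24, 31, 33, 34, 34, 35]

Final merged array: [3, 5, 5, 15, 23, 24, 31, 33, 34, 34, 35]
Total comparisons: 10

The merged array is [3, 5, 5, 15, 23, 24, 31, 33, 34, 34, 35], requiring 10 comparisons. The merge step runs in O(n) time where n is the total number of elements.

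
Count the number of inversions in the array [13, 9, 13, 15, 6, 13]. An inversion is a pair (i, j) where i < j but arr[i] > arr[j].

Finding inversions in [13, 9, 13, 15, 6, 13]:

(0, 1): arr[0]=13 > arr[1]=9
(0, 4): arr[0]=13 > arr[4]=6
(1, 4): arr[1]=9 > arr[4]=6
(2, 4): arr[2]=13 > arr[4]=6
(3, 4): arr[3]=15 > arr[4]=6
(3, 5): arr[3]=15 > arr[5]=13

Total inversions: 6

The array has 6 inversion(s): (0,1), (0,4), (1,4), (2,4), (3,4), (3,5). Each pair (i,j) satisfies i < j and arr[i] > arr[j].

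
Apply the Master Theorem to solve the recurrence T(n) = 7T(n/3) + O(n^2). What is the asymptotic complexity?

Master Theorem for T(n) = 7T(n/3) + O(n^2):

a = 7, b = 3, c = 2
log_b(a) = log_3(7) = 1.7712

Case 3: c = 2 > log_3(7) = 1.7712
T(n) = O(n^2) = O(n^2)

For T(n) = 7T(n/3) + O(n^2): log_3(7) = 1.7712. This is Case 3 of the Master Theorem (c > log_b(a), work dominated by root), giving O(n^2).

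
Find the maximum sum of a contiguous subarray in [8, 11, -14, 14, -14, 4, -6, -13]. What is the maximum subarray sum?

Using Kadane's algorithm on [8, 11, -14, 14, -14, 4, -6, -13]:

Scanning through the array:
Position 1 (value 11): max_ending_here = 19, max_so_far = 19
Position 2 (value -14): max_ending_here = 5, max_so_far = 19
Position 3 (value 14): max_ending_here = 19, max_so_far = 19
Position 4 (value -14): max_ending_here = 5, max_so_far = 19
Position 5 (value 4): max_ending_here = 9, max_so_far = 19
Position 6 (value -6): max_ending_here = 3, max_so_far = 19
Position 7 (value -13): max_ending_here = -10, max_so_far = 19

Maximum subarray: [8, 11]
Maximum sum: 19

The maximum subarray is [8, 11] with sum 19. This subarray runs from index 0 to index 1.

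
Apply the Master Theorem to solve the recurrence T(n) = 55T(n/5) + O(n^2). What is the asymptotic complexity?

Master Theorem for T(n) = 55T(n/5) + O(n^2):

a = 55, b = 5, c = 2
log_b(a) = log_5(55) = 2.4899

Case 1: c = 2 < log_5(55) = 2.4899
T(n) = O(n^(log_5 55))

For T(n) = 55T(n/5) + O(n^2): log_5(55) = 2.4899. This is Case 1 of the Master Theorem (c < log_b(a), work dominated by leaves), giving O(n^(log_5 55)).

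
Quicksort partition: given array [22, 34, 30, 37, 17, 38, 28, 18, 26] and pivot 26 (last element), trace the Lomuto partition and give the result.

Lomuto partition with pivot = 26:

Initial array: [22, 34, 30, 37, 17, 38, 28, 18, 26]

arr[0]=22 <= 26: swap with position 0, array becomes [22, 34, 30, 37, 17, 38, 28, 18, 26]
arr[1]=34 > 26: no swap
arr[2]=30 > 26: no swap
arr[3]=37 > 26: no swap
arr[4]=17 <= 26: swap with position 1, array becomes [22, 17, 30, 37, 34, 38, 28, 18, 26]
arr[5]=38 > 26: no swap
arr[6]=28 > 26: no swap
arr[7]=18 <= 26: swap with position 2, array becomes [22, 17, 18, 37, 34, 38, 28, 30, 26]

Place pivot at position 3: [22, 17, 18, 26, 34, 38, 28, 30, 37]
Pivot position: 3

After partitioning with pivot 26, the array becomes [22, 17, 18, 26, 34, 38, 28, 30, 37]. The pivot is placed at index 3. All elements to the left of the pivot are <= 26, and all elements to the right are > 26.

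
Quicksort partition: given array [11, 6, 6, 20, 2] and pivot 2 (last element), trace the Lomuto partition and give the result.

Lomuto partition with pivot = 2:

Initial array: [11, 6, 6, 20, 2]

arr[0]=11 > 2: no swap
arr[1]=6 > 2: no swap
arr[2]=6 > 2: no swap
arr[3]=20 > 2: no swap

Place pivot at position 0: [2, 6, 6, 20, 11]
Pivot position: 0

After partitioning with pivot 2, the array becomes [2, 6, 6, 20, 11]. The pivot is placed at index 0. All elements to the left of the pivot are <= 2, and all elements to the right are > 2.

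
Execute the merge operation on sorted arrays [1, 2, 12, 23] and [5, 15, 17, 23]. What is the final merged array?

Merging process:

Compare 1 vs 5: take 1 from left. Merged: [1]
Compare 2 vs 5: take 2 from left. Merged: [1, 2]
Compare 12 vs 5: take 5 from right. Merged: [1, 2, 5]
Compare 12 vs 15: take 12 from left. Merged: [1, 2, 5, 12]
Compare 23 vs 15: take 15 from right. Merged: [1, 2, 5, 12, 15]
Compare 23 vs 17: take 17 from right. Merged: [1, 2, 5, 12, 15, 17]
Compare 23 vs 23: take 23 from left. Merged: [1, 2, 5, 12, 15, 17, 23]
Append remaining from right: [23]. Merged: [1, 2, 5, 12, 15, 17, 23, 23]

Final merged array: [1, 2, 5, 12, 15, 17, 23, 23]
Total comparisons: 7

The merged array is [1, 2, 5, 12, 15, 17, 23, 23], requiring 7 comparisons. The merge step runs in O(n) time where n is the total number of elements.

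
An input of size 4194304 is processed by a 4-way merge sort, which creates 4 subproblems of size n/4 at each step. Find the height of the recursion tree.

For divide and conquer with division factor 4:

Problem sizes at each level:
Level 0: 4194304
Level 1: 1048576
Level 2: 262144
Level 3: 65536
Level 4: 16384
Level 5: 4096
Level 6: 1024
Level 7: 256
Level 8: 64
Level 9: 16
Level 10: 4
Level 11: 1

The root is level 0 and the size-1 base case is level 11 (the tree spans levels 0 through 11, i.e. 12 levels counting the root), so the depth is the number of divisions: log_4(4194304) = 11

The recursion tree depth is log_4(4194304) = 11. At each level, the problem size is divided by 4, so it takes 11 divisions to reduce to a base case of size 1. The algorithm makes 4 recursive calls at each level.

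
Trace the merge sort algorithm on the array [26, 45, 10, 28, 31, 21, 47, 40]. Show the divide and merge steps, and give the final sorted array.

Merge sort trace:

Split: [26, 45, 10, 28, 31, 21, 47, 40] -> [26, 45, 10, 28] and [31, 21, 47, 40]
  Split: [26, 45, 10, 28] -> [26, 45] and [10, 28]
    Split: [26, 45] -> [26] and [45]
    Merge: [26] + [45] -> [26, 45]
    Split: [10, 28] -> [10] and [28]
    Merge: [10] + [28] -> [10, 28]
  Merge: [26, 45] + [10, 28] -> [10, 26, 28, 45]
  Split: [31, 21, 47, 40] -> [31, 21] and [47, 40]
    Split: [31, 21] -> [31] and [21]
    Merge: [31] + [21] -> [21, 31]
    Split: [47, 40] -> [47] and [40]
    Merge: [47] + [40] -> [40, 47]
  Merge: [21, 31] + [40, 47] -> [21, 31, 40, 47]
Merge: [10, 26, 28, 45] + [21, 31, 40, 47] -> [10, 21, 26, 28, 31, 40, 45, 47]

Final sorted array: [10, 21, 26, 28, 31, 40, 45, 47]

The merge sort proceeds by recursively splitting the array and merging sorted halves.
After all merges, the sorted array is [10, 21, 26, 28, 31, 40, 45, 47].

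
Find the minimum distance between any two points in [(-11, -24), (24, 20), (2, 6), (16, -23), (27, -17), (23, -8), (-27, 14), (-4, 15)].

Computing all pairwise distances among 8 points:

d((-11, -24), (24, 20)) = 56.2228
d((-11, -24), (2, 6)) = 32.6956
d((-11, -24), (16, -23)) = 27.0185
d((-11, -24), (27, -17)) = 38.6394
d((-11, -24), (23, -8)) = 37.5766
d((-11, -24), (-27, 14)) = 41.2311
d((-11, -24), (-4, 15)) = 39.6232
d((24, 20), (2, 6)) = 26.0768
d((24, 20), (16, -23)) = 43.7379
d((24, 20), (27, -17)) = 37.1214
d((24, 20), (23, -8)) = 28.0179
d((24, 20), (-27, 14)) = 51.3517
d((24, 20), (-4, 15)) = 28.4429
d((2, 6), (16, -23)) = 32.2025
d((2, 6), (27, -17)) = 33.9706
d((2, 6), (23, -8)) = 25.2389
d((2, 6), (-27, 14)) = 30.0832
d((2, 6), (-4, 15)) = 10.8167
d((16, -23), (27, -17)) = 12.53
d((16, -23), (23, -8)) = 16.5529
d((16, -23), (-27, 14)) = 56.7274
d((16, -23), (-4, 15)) = 42.9418
d((27, -17), (23, -8)) = 9.8489 <-- minimum
d((27, -17), (-27, 14)) = 62.2656
d((27, -17), (-4, 15)) = 44.5533
d((23, -8), (-27, 14)) = 54.626
d((23, -8), (-4, 15)) = 35.4683
d((-27, 14), (-4, 15)) = 23.0217

Closest pair: (27, -17) and (23, -8) with distance 9.8489

The closest pair is (27, -17) and (23, -8) with Euclidean distance 9.8489. For 8 points, brute-force pairwise comparison is shown above. For large n, the divide-and-conquer algorithm (sort by x, recurse on halves, check the dividing strip) achieves O(n log n).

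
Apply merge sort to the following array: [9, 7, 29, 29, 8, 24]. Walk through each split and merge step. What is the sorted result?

Merge sort trace:

Split: [9, 7, 29, 29, 8, 24] -> [9, 7, 29] and [29, 8, 24]
  Split: [9, 7, 29] -> [9] and [7, 29]
    Split: [7, 29] -> [7] and [29]
    Merge: [7] + [29] -> [7, 29]
  Merge: [9] + [7, 29] -> [7, 9, 29]
  Split: [29, 8, 24] -> [29] and [8, 24]
    Split: [8, 24] -> [8] and [24]
    Merge: [8] + [24] -> [8, 24]
  Merge: [29] + [8, 24] -> [8, 24, 29]
Merge: [7, 9, 29] + [8, 24, 29] -> [7, 8, 9, 24, 29, 29]

Final sorted array: [7, 8, 9, 24, 29, 29]

The merge sort proceeds by recursively splitting the array and merging sorted halves.
After all merges, the sorted array is [7, 8, 9, 24, 29, 29].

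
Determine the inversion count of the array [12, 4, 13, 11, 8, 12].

Finding inversions in [12, 4, 13, 11, 8, 12]:

(0, 1): arr[0]=12 > arr[1]=4
(0, 3): arr[0]=12 > arr[3]=11
(0, 4): arr[0]=12 > arr[4]=8
(2, 3): arr[2]=13 > arr[3]=11
(2, 4): arr[2]=13 > arr[4]=8
(2, 5): arr[2]=13 > arr[5]=12
(3, 4): arr[3]=11 > arr[4]=8

Total inversions: 7

The array has 7 inversion(s): (0,1), (0,3), (0,4), (2,3), (2,4), (2,5), (3,4). Each pair (i,j) satisfies i < j and arr[i] > arr[j].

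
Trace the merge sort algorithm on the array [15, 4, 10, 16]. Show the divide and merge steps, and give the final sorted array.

Merge sort trace:

Split: [15, 4, 10, 16] -> [15, 4] and [10, 16]
  Split: [15, 4] -> [15] and [4]
  Merge: [15] + [4] -> [4, 15]
  Split: [10, 16] -> [10] and [16]
  Merge: [10] + [16] -> [10, 16]
Merge: [4, 15] + [10, 16] -> [4, 10, 15, 16]

Final sorted array: [4, 10, 15, 16]

The merge sort proceeds by recursively splitting the array and merging sorted halves.
After all merges, the sorted array is [4, 10, 15, 16].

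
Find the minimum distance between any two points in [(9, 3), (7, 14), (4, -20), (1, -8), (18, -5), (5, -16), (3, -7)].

Computing all pairwise distances among 7 points:

d((9, 3), (7, 14)) = 11.1803
d((9, 3), (4, -20)) = 23.5372
d((9, 3), (1, -8)) = 13.6015
d((9, 3), (18, -5)) = 12.0416
d((9, 3), (5, -16)) = 19.4165
d((9, 3), (3, -7)) = 11.6619
d((7, 14), (4, -20)) = 34.1321
d((7, 14), (1, -8)) = 22.8035
d((7, 14), (18, -5)) = 21.9545
d((7, 14), (5, -16)) = 30.0666
d((7, 14), (3, -7)) = 21.3776
d((4, -20), (1, -8)) = 12.3693
d((4, -20), (18, -5)) = 20.5183
d((4, -20), (5, -16)) = 4.1231
d((4, -20), (3, -7)) = 13.0384
d((1, -8), (18, -5)) = 17.2627
d((1, -8), (5, -16)) = 8.9443
d((1, -8), (3, -7)) = 2.2361 <-- minimum
d((18, -5), (5, -16)) = 17.0294
d((18, -5), (3, -7)) = 15.1327
d((5, -16), (3, -7)) = 9.2195

Closest pair: (1, -8) and (3, -7) with distance 2.2361

The closest pair is (1, -8) and (3, -7) with Euclidean distance 2.2361. For 7 points, brute-force pairwise comparison is shown above. For large n, the divide-and-conquer algorithm (sort by x, recurse on halves, check the dividing strip) achieves O(n log n).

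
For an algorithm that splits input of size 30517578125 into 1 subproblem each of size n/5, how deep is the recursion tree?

For divide and conquer with division factor 5:

Problem sizes at each level:
Level 0: 30517578125
Level 1: 6103515625
Level 2: 1220703125
Level 3: 244140625
Level 4: 48828125
Level 5: 9765625
Level 6: 1953125
Level 7: 390625
Level 8: 78125
Level 9: 15625
Level 10: 3125
Level 11: 625
Level 12: 125
Level 13: 25
Level 14: 5
Level 15: 1

The root is level 0 and the size-1 base case is level 15 (the tree spans levels 0 through 15, i.e. 16 levels counting the root), so the depth is the number of divisions: log_5(30517578125) = 15

The recursion tree depth is log_5(30517578125) = 15. At each level, the problem size is divided by 5, so it takes 15 divisions to reduce to a base case of size 1. The algorithm makes 1 recursive call at each level.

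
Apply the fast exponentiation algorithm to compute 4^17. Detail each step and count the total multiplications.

Computing 4^17 by squaring (build up from 4^1; each line after the first costs one multiplication):

4^1 = 4
4^2 = (4^1)^2 = 4^2 = 16
4^4 = (4^2)^2 = 16^2 = 256
4^8 = (4^4)^2 = 256^2 = 65536
4^16 = (4^8)^2 = 65536^2 = 4294967296
4^17 = 4 * 4^16 = 4 * 4294967296 = 17179869184

Result: 17179869184
Multiplications needed: 5 (5 lines after 4^1)

4^17 = 17179869184. Using exponentiation by squaring, this requires 5 multiplications. The key idea: if the exponent is even, square the half-power; if odd, multiply by the base once.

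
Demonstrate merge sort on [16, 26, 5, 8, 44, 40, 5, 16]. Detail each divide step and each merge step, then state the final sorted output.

Merge sort trace:

Split: [16, 26, 5, 8, 44, 40, 5, 16] -> [16, 26, 5, 8] and [44, 40, 5, 16]
  Split: [16, 26, 5, 8] -> [16, 26] and [5, 8]
    Split: [16, 26] -> [16] and [26]
    Merge: [16] + [26] -> [16, 26]
    Split: [5, 8] -> [5] and [8]
    Merge: [5] + [8] -> [5, 8]
  Merge: [16, 26] + [5, 8] -> [5, 8, 16, 26]
  Split: [44, 40, 5, 16] -> [44, 40] and [5, 16]
    Split: [44, 40] -> [44] and [40]
    Merge: [44] + [40] -> [40, 44]
    Split: [5, 16] -> [5] and [16]
    Merge: [5] + [16] -> [5, 16]
  Merge: [40, 44] + [5, 16] -> [5, 16, 40, 44]
Merge: [5, 8, 16, 26] + [5, 16, 40, 44] -> [5, 5, 8, 16, 16, 26, 40, 44]

Final sorted array: [5, 5, 8, 16, 16, 26, 40, 44]

The merge sort proceeds by recursively splitting the array and merging sorted halves.
After all merges, the sorted array is [5, 5, 8, 16, 16, 26, 40, 44].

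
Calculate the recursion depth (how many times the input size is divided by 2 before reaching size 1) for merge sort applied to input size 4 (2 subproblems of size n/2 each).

For divide and conquer with division factor 2:

Problem sizes at each level:
Level 0: 4
Level 1: 2
Level 2: 1

The root is level 0 and the size-1 base case is level 2 (the tree spans levels 0 through 2, i.e. 3 levels counting the root), so the depth is the number of divisions: log_2(4) = 2

The recursion tree depth is log_2(4) = 2. At each level, the problem size is divided by 2, so it takes 2 divisions to reduce to a base case of size 1. The algorithm makes 2 recursive calls at each level.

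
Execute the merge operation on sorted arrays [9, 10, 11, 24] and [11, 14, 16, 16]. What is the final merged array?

Merging process:

Compare 9 vs 11: take 9 from left. Merged: [9]
Compare 10 vs 11: take 10 from left. Merged: [9, 10]
Compare 11 vs 11: take 11 from left. Merged: [9, 10, 11]
Compare 24 vs 11: take 11 from right. Merged: [9, 10, 11, 11]
Compare 24 vs 14: take 14 from right. Merged: [9, 10, 11, 11, 14]
Compare 24 vs 16: take 16 from right. Merged: [9, 10, 11, 11, 14, 16]
Compare 24 vs 16: take 16 from right. Merged: [9, 10, 11, 11, 14, 16, 16]
Append remaining from left: [24]. Merged: [9, 10, 11, 11, 14, 16, 16, 24]

Final merged array: [9, 10, 11, 11, 14, 16, 16, 24]
Total comparisons: 7

The merged array is [9, 10, 11, 11, 14, 16, 16, 24], requiring 7 comparisons. The merge step runs in O(n) time where n is the total number of elements.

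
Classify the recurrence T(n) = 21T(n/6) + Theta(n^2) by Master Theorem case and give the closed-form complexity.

Master Theorem for T(n) = 21T(n/6) + O(n^2):

a = 21, b = 6, c = 2
log_b(a) = log_6(21) = 1.6992

Case 3: c = 2 > log_6(21) = 1.6992
T(n) = O(n^2) = O(n^2)

For T(n) = 21T(n/6) + O(n^2): log_6(21) = 1.6992. This is Case 3 of the Master Theorem (c > log_b(a), work dominated by root), giving O(n^2).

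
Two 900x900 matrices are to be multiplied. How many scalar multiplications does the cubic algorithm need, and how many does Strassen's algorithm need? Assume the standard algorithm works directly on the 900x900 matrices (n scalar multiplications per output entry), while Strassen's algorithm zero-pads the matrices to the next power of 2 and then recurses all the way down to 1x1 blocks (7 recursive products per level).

Matrix multiplication for 900x900 matrices:

Strassen's algorithm requires power-of-2 dimensions. Pad 900x900 to 1024x1024 (next power of 2).

Standard algorithm: 900^3 = 729000000 multiplications
Strassen's algorithm: 7^(log2(1024)) = 7^10 = 282475249 multiplications
Savings: 729000000 - 282475249 = 446524751 multiplications

Standard: 729000000 multiplications (900^3). Strassen: 282475249 multiplications (7^10, after padding to 1024x1024). Strassen reduces 8 recursive multiplications to 7 at each level.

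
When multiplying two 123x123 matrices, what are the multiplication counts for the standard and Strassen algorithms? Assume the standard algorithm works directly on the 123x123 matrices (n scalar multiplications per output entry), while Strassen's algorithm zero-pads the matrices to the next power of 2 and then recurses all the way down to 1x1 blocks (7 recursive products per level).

Matrix multiplication for 123x123 matrices:

Strassen's algorithm requires power-of-2 dimensions. Pad 123x123 to 128x128 (next power of 2).

Standard algorithm: 123^3 = 1860867 multiplications
Strassen's algorithm: 7^(log2(128)) = 7^7 = 823543 multiplications
Savings: 1860867 - 823543 = 1037324 multiplications

Standard: 1860867 multiplications (123^3). Strassen: 823543 multiplications (7^7, after padding to 128x128). Strassen reduces 8 recursive multiplications to 7 at each level.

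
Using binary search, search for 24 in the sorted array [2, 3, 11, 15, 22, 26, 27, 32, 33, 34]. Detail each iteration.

Binary search for 24 in [2, 3, 11, 15, 22, 26, 27, 32, 33, 34]:

lo=0, hi=9, mid=4, arr[mid]=22 -> 22 < 24, search right half
lo=5, hi=9, mid=7, arr[mid]=32 -> 32 > 24, search left half
lo=5, hi=6, mid=5, arr[mid]=26 -> 26 > 24, search left half
lo=5 > hi=4, target 24 not found

Binary search determines that 24 is not in the array after 3 comparisons. The search space was exhausted without finding the target.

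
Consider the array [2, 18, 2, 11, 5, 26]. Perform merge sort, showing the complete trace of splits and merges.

Merge sort trace:

Split: [2, 18, 2, 11, 5, 26] -> [2, 18, 2] and [11, 5, 26]
  Split: [2, 18, 2] -> [2] and [18, 2]
    Split: [18, 2] -> [18] and [2]
    Merge: [18] + [2] -> [2, 18]
  Merge: [2] + [2, 18] -> [2, 2, 18]
  Split: [11, 5, 26] -> [11] and [5, 26]
    Split: [5, 26] -> [5] and [26]
    Merge: [5] + [26] -> [5, 26]
  Merge: [11] + [5, 26] -> [5, 11, 26]
Merge: [2, 2, 18] + [5, 11, 26] -> [2, 2, 5, 11, 18, 26]

Final sorted array: [2, 2, 5, 11, 18, 26]

The merge sort proceeds by recursively splitting the array and merging sorted halves.
After all merges, the sorted array is [2, 2, 5, 11, 18, 26].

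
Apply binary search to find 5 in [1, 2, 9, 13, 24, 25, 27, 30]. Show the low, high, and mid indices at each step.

Binary search for 5 in [1, 2, 9, 13, 24, 25, 27, 30]:

lo=0, hi=7, mid=3, arr[mid]=13 -> 13 > 5, search left half
lo=0, hi=2, mid=1, arr[mid]=2 -> 2 < 5, search right half
lo=2, hi=2, mid=2, arr[mid]=9 -> 9 > 5, search left half
lo=2 > hi=1, target 5 not found

Binary search determines that 5 is not in the array after 3 comparisons. The search space was exhausted without finding the target.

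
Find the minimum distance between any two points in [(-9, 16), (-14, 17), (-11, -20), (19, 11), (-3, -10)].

Computing all pairwise distances among 5 points:

d((-9, 16), (-14, 17)) = 5.099 <-- minimum
d((-9, 16), (-11, -20)) = 36.0555
d((-9, 16), (19, 11)) = 28.4429
d((-9, 16), (-3, -10)) = 26.6833
d((-14, 17), (-11, -20)) = 37.1214
d((-14, 17), (19, 11)) = 33.541
d((-14, 17), (-3, -10)) = 29.1548
d((-11, -20), (19, 11)) = 43.1393
d((-11, -20), (-3, -10)) = 12.8062
d((19, 11), (-3, -10)) = 30.4138

Closest pair: (-9, 16) and (-14, 17) with distance 5.099

The closest pair is (-9, 16) and (-14, 17) with Euclidean distance 5.099. For 5 points, brute-force pairwise comparison is shown above. For large n, the divide-and-conquer algorithm (sort by x, recurse on halves, check the dividing strip) achieves O(n log n).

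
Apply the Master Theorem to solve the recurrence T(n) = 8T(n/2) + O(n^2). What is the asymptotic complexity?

Master Theorem for T(n) = 8T(n/2) + O(n^2):

a = 8, b = 2, c = 2
log_b(a) = log_2(8) = 3.0000

Case 1: c = 2 < log_2(8) = 3.0000
T(n) = O(n^(log_2 8)) = O(n^3)

For T(n) = 8T(n/2) + O(n^2): log_2(8) = 3.0000. This is Case 1 of the Master Theorem (c < log_b(a), work dominated by leaves), giving O(n^3).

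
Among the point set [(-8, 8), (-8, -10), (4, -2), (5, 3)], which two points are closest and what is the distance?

Computing all pairwise distances among 4 points:

d((-8, 8), (-8, -10)) = 18.0
d((-8, 8), (4, -2)) = 15.6205
d((-8, 8), (5, 3)) = 13.9284
d((-8, -10), (4, -2)) = 14.4222
d((-8, -10), (5, 3)) = 18.3848
d((4, -2), (5, 3)) = 5.099 <-- minimum

Closest pair: (4, -2) and (5, 3) with distance 5.099

The closest pair is (4, -2) and (5, 3) with Euclidean distance 5.099. For 4 points, brute-force pairwise comparison is shown above. For large n, the divide-and-conquer algorithm (sort by x, recurse on halves, check the dividing strip) achieves O(n log n).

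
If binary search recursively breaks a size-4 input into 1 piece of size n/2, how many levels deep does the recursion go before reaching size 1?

For divide and conquer with division factor 2:

Problem sizes at each level:
Level 0: 4
Level 1: 2
Level 2: 1

The root is level 0 and the size-1 base case is level 2 (the tree spans levels 0 through 2, i.e. 3 levels counting the root), so the depth is the number of divisions: log_2(4) = 2

The recursion tree depth is log_2(4) = 2. At each level, the problem size is divided by 2, so it takes 2 divisions to reduce to a base case of size 1. The algorithm makes 1 recursive call at each level.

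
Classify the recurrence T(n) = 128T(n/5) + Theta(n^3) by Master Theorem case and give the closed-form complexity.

Master Theorem for T(n) = 128T(n/5) + O(n^3):

a = 128, b = 5, c = 3
log_b(a) = log_5(128) = 3.0147

Case 1: c = 3 < log_5(128) = 3.0147
T(n) = O(n^(log_5 128))

For T(n) = 128T(n/5) + O(n^3): log_5(128) = 3.0147. This is Case 1 of the Master Theorem (c < log_b(a), work dominated by leaves), giving O(n^(log_5 128)).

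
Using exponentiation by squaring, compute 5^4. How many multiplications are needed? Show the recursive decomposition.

Computing 5^4 by squaring (build up from 5^1; each line after the first costs one multiplication):

5^1 = 5
5^2 = (5^1)^2 = 5^2 = 25
5^4 = (5^2)^2 = 25^2 = 625

Result: 625
Multiplications needed: 2 (2 lines after 5^1)

5^4 = 625. Using exponentiation by squaring, this requires 2 multiplications. The key idea: if the exponent is even, square the half-power; if odd, multiply by the base once.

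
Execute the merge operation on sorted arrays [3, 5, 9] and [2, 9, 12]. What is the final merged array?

Merging process:

Compare 3 vs 2: take 2 from right. Merged: [2]
Compare 3 vs 9: take 3 from left. Merged: [2, 3]
Compare 5 vs 9: take 5 from left. Merged: [2, 3, 5]
Compare 9 vs 9: take 9 from left. Merged: [2, 3, 5, 9]
Append remaining from right: [9, 12]. Merged: [2, 3, 5, 9, 9, 12]

Final merged array: [2, 3, 5, 9, 9, 12]
Total comparisons: 4

The merged array is [2, 3, 5, 9, 9, 12], requiring 4 comparisons. The merge step runs in O(n) time where n is the total number of elements.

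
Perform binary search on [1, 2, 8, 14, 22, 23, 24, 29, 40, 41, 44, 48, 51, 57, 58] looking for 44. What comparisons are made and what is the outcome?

Binary search for 44 in [1, 2, 8, 14, 22, 23, 24, 29, 40, 41, 44, 48, 51, 57, 58]:

lo=0, hi=14, mid=7, arr[mid]=29 -> 29 < 44, search right half
lo=8, hi=14, mid=11, arr[mid]=48 -> 48 > 44, search left half
lo=8, hi=10, mid=9, arr[mid]=41 -> 41 < 44, search right half
lo=10, hi=10, mid=10, arr[mid]=44 -> Found target at index 10!

Binary search finds 44 at index 10 after 4 comparisons. The search repeatedly halves the search space by comparing with the middle element.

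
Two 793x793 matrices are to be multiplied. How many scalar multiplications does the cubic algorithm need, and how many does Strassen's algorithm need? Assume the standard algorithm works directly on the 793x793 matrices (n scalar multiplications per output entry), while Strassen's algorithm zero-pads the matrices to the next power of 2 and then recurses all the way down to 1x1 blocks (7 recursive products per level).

Matrix multiplication for 793x793 matrices:

Strassen's algorithm requires power-of-2 dimensions. Pad 793x793 to 1024x1024 (next power of 2).

Standard algorithm: 793^3 = 498677257 multiplications
Strassen's algorithm: 7^(log2(1024)) = 7^10 = 282475249 multiplications
Savings: 498677257 - 282475249 = 216202008 multiplications

Standard: 498677257 multiplications (793^3). Strassen: 282475249 multiplications (7^10, after padding to 1024x1024). Strassen reduces 8 recursive multiplications to 7 at each level.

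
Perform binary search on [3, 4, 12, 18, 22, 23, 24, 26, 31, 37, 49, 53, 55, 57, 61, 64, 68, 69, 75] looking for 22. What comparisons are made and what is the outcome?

Binary search for 22 in [3, 4, 12, 18, 22, 23, 24, 26, 31, 37, 49, 53, 55, 57, 61, 64, 68, 69, 75]:

lo=0, hi=18, mid=9, arr[mid]=37 -> 37 > 22, search left half
lo=0, hi=8, mid=4, arr[mid]=22 -> Found target at index 4!

Binary search finds 22 at index 4 after 2 comparisons. The search repeatedly halves the search space by comparing with the middle element.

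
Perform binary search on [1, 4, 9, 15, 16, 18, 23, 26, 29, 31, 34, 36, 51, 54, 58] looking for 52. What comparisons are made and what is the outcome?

Binary search for 52 in [1, 4, 9, 15, 16, 18, 23, 26, 29, 31, 34, 36, 51, 54, 58]:

lo=0, hi=14, mid=7, arr[mid]=26 -> 26 < 52, search right half
lo=8, hi=14, mid=11, arr[mid]=36 -> 36 < 52, search right half
lo=12, hi=14, mid=13, arr[mid]=54 -> 54 > 52, search left half
lo=12, hi=12, mid=12, arr[mid]=51 -> 51 < 52, search right half
lo=13 > hi=12, target 52 not found

Binary search determines that 52 is not in the array after 4 comparisons. The search space was exhausted without finding the target.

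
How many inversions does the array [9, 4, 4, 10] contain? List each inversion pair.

Finding inversions in [9, 4, 4, 10]:

(0, 1): arr[0]=9 > arr[1]=4
(0, 2): arr[0]=9 > arr[2]=4

Total inversions: 2

The array has 2 inversion(s): (0,1), (0,2). Each pair (i,j) satisfies i < j and arr[i] > arr[j].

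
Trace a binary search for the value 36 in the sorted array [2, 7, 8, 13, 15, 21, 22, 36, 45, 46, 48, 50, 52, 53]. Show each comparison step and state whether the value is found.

Binary search for 36 in [2, 7, 8, 13, 15, 21, 22, 36, 45, 46, 48, 50, 52, 53]:

lo=0, hi=13, mid=6, arr[mid]=22 -> 22 < 36, search right half
lo=7, hi=13, mid=10, arr[mid]=48 -> 48 > 36, search left half
lo=7, hi=9, mid=8, arr[mid]=45 -> 45 > 36, search left half
lo=7, hi=7, mid=7, arr[mid]=36 -> Found target at index 7!

Binary search finds 36 at index 7 after 4 comparisons. The search repeatedly halves the search space by comparing with the middle element.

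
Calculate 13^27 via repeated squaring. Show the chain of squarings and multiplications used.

Computing 13^27 by squaring (build up from 13^1; each line after the first costs one multiplication):

13^1 = 13
13^2 = (13^1)^2 = 13^2 = 169
13^3 = 13 * 13^2 = 13 * 169 = 2197
13^6 = (13^3)^2 = 2197^2 = 4826809
13^12 = (13^6)^2 = 4826809^2 = 23298085122481
13^13 = 13 * 13^12 = 13 * 23298085122481 = 302875106592253
13^26 = (13^13)^2 = 302875106592253^2 = 91733330193268616658399616009
13^27 = 13 * 13^26 = 13 * 91733330193268616658399616009 = 1192533292512492016559195008117

Result: 1192533292512492016559195008117
Multiplications needed: 7 (7 lines after 13^1)

13^27 = 1192533292512492016559195008117. Using exponentiation by squaring, this requires 7 multiplications. The key idea: if the exponent is even, square the half-power; if odd, multiply by the base once.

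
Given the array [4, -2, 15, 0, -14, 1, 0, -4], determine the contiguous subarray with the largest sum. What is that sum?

Using Kadane's algorithm on [4, -2, 15, 0, -14, 1, 0, -4]:

Scanning through the array:
Position 1 (value -2): max_ending_here = 2, max_so_far = 4
Position 2 (value 15): max_ending_here = 17, max_so_far = 17
Position 3 (value 0): max_ending_here = 17, max_so_far = 17
Position 4 (value -14): max_ending_here = 3, max_so_far = 17
Position 5 (value 1): max_ending_here = 4, max_so_far = 17
Position 6 (value 0): max_ending_here = 4, max_so_far = 17
Position 7 (value -4): max_ending_here = 0, max_so_far = 17

Maximum subarray: [4, -2, 15]
Maximum sum: 17

The maximum subarray is [4, -2, 15] with sum 17. This subarray runs from index 0 to index 2.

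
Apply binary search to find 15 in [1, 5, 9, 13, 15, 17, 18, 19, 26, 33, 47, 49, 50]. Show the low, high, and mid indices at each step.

Binary search for 15 in [1, 5, 9, 13, 15, 17, 18, 19, 26, 33, 47, 49, 50]:

lo=0, hi=12, mid=6, arr[mid]=18 -> 18 > 15, search left half
lo=0, hi=5, mid=2, arr[mid]=9 -> 9 < 15, search right half
lo=3, hi=5, mid=4, arr[mid]=15 -> Found target at index 4!

Binary search finds 15 at index 4 after 3 comparisons. The search repeatedly halves the search space by comparing with the middle element.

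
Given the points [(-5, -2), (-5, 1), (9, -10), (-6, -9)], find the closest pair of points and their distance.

Computing all pairwise distances among 4 points:

d((-5, -2), (-5, 1)) = 3.0 <-- minimum
d((-5, -2), (9, -10)) = 16.1245
d((-5, -2), (-6, -9)) = 7.0711
d((-5, 1), (9, -10)) = 17.8045
d((-5, 1), (-6, -9)) = 10.0499
d((9, -10), (-6, -9)) = 15.0333

Closest pair: (-5, -2) and (-5, 1) with distance 3.0

The closest pair is (-5, -2) and (-5, 1) with Euclidean distance 3.0. For 4 points, brute-force pairwise comparison is shown above. For large n, the divide-and-conquer algorithm (sort by x, recurse on halves, check the dividing strip) achieves O(n log n).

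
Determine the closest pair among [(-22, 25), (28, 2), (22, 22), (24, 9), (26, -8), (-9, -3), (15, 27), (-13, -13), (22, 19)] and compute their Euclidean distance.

Computing all pairwise distances among 9 points:

d((-22, 25), (28, 2)) = 55.0364
d((-22, 25), (22, 22)) = 44.1022
d((-22, 25), (24, 9)) = 48.7032
d((-22, 25), (26, -8)) = 58.2495
d((-22, 25), (-9, -3)) = 30.8707
d((-22, 25), (15, 27)) = 37.054
d((-22, 25), (-13, -13)) = 39.0512
d((-22, 25), (22, 19)) = 44.4072
d((28, 2), (22, 22)) = 20.8806
d((28, 2), (24, 9)) = 8.0623
d((28, 2), (26, -8)) = 10.198
d((28, 2), (-9, -3)) = 37.3363
d((28, 2), (15, 27)) = 28.178
d((28, 2), (-13, -13)) = 43.6578
d((28, 2), (22, 19)) = 18.0278
d((22, 22), (24, 9)) = 13.1529
d((22, 22), (26, -8)) = 30.2655
d((22, 22), (-9, -3)) = 39.8246
d((22, 22), (15, 27)) = 8.6023
d((22, 22), (-13, -13)) = 49.4975
d((22, 22), (22, 19)) = 3.0 <-- minimum
d((24, 9), (26, -8)) = 17.1172
d((24, 9), (-9, -3)) = 35.1141
d((24, 9), (15, 27)) = 20.1246
d((24, 9), (-13, -13)) = 43.0465
d((24, 9), (22, 19)) = 10.198
d((26, -8), (-9, -3)) = 35.3553
d((26, -8), (15, 27)) = 36.6879
d((26, -8), (-13, -13)) = 39.3192
d((26, -8), (22, 19)) = 27.2947
d((-9, -3), (15, 27)) = 38.4187
d((-9, -3), (-13, -13)) = 10.7703
d((-9, -3), (22, 19)) = 38.0132
d((15, 27), (-13, -13)) = 48.8262
d((15, 27), (22, 19)) = 10.6301
d((-13, -13), (22, 19)) = 47.4236

Closest pair: (22, 22) and (22, 19) with distance 3.0

The closest pair is (22, 22) and (22, 19) with Euclidean distance 3.0. For 9 points, brute-force pairwise comparison is shown above. For large n, the divide-and-conquer algorithm (sort by x, recurse on halves, check the dividing strip) achieves O(n log n).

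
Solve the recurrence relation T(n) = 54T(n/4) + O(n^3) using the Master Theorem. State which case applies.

Master Theorem for T(n) = 54T(n/4) + O(n^3):

a = 54, b = 4, c = 3
log_b(a) = log_4(54) = 2.8774

Case 3: c = 3 > log_4(54) = 2.8774
T(n) = O(n^3) = O(n^3)

For T(n) = 54T(n/4) + O(n^3): log_4(54) = 2.8774. This is Case 3 of the Master Theorem (c > log_b(a), work dominated by root), giving O(n^3).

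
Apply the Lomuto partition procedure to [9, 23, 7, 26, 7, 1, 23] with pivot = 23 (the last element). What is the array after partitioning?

Lomuto partition with pivot = 23:

Initial array: [9, 23, 7, 26, 7, 1, 23]

arr[0]=9 <= 23: swap with position 0, array becomes [9, 23, 7, 26, 7, 1, 23]
arr[1]=23 <= 23: swap with position 1, array becomes [9, 23, 7, 26, 7, 1, 23]
arr[2]=7 <= 23: swap with position 2, array becomes [9, 23, 7, 26, 7, 1, 23]
arr[3]=26 > 23: no swap
arr[4]=7 <= 23: swap with position 3, array becomes [9, 23, 7, 7, 26, 1, 23]
arr[5]=1 <= 23: swap with position 4, array becomes [9, 23, 7, 7, 1, 26, 23]

Place pivot at position 5: [9, 23, 7, 7, 1, 23, 26]
Pivot position: 5

After partitioning with pivot 23, the array becomes [9, 23, 7, 7, 1, 23, 26]. The pivot is placed at index 5. All elements to the left of the pivot are <= 23, and all elements to the right are > 23.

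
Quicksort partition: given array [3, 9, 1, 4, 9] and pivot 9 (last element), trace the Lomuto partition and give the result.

Lomuto partition with pivot = 9:

Initial array: [3, 9, 1, 4, 9]

arr[0]=3 <= 9: swap with position 0, array becomes [3, 9, 1, 4, 9]
arr[1]=9 <= 9: swap with position 1, array becomes [3, 9, 1, 4, 9]
arr[2]=1 <= 9: swap with position 2, array becomes [3, 9, 1, 4, 9]
arr[3]=4 <= 9: swap with position 3, array becomes [3, 9, 1, 4, 9]

Place pivot at position 4: [3, 9, 1, 4, 9]
Pivot position: 4

After partitioning with pivot 9, the array becomes [3, 9, 1, 4, 9]. The pivot is placed at index 4. All elements to the left of the pivot are <= 9, and all elements to the right are > 9.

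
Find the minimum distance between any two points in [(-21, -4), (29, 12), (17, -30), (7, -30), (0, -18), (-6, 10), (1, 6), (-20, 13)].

Computing all pairwise distances among 8 points:

d((-21, -4), (29, 12)) = 52.4976
d((-21, -4), (17, -30)) = 46.0435
d((-21, -4), (7, -30)) = 38.2099
d((-21, -4), (0, -18)) = 25.2389
d((-21, -4), (-6, 10)) = 20.5183
d((-21, -4), (1, 6)) = 24.1661
d((-21, -4), (-20, 13)) = 17.0294
d((29, 12), (17, -30)) = 43.6807
d((29, 12), (7, -30)) = 47.4131
d((29, 12), (0, -18)) = 41.7253
d((29, 12), (-6, 10)) = 35.0571
d((29, 12), (1, 6)) = 28.6356
d((29, 12), (-20, 13)) = 49.0102
d((17, -30), (7, -30)) = 10.0
d((17, -30), (0, -18)) = 20.8087
d((17, -30), (-6, 10)) = 46.1411
d((17, -30), (1, 6)) = 39.3954
d((17, -30), (-20, 13)) = 56.7274
d((7, -30), (0, -18)) = 13.8924
d((7, -30), (-6, 10)) = 42.0595
d((7, -30), (1, 6)) = 36.4966
d((7, -30), (-20, 13)) = 50.774
d((0, -18), (-6, 10)) = 28.6356
d((0, -18), (1, 6)) = 24.0208
d((0, -18), (-20, 13)) = 36.8917
d((-6, 10), (1, 6)) = 8.0623 <-- minimum
d((-6, 10), (-20, 13)) = 14.3178
d((1, 6), (-20, 13)) = 22.1359

Closest pair: (-6, 10) and (1, 6) with distance 8.0623

The closest pair is (-6, 10) and (1, 6) with Euclidean distance 8.0623. For 8 points, brute-force pairwise comparison is shown above. For large n, the divide-and-conquer algorithm (sort by x, recurse on halves, check the dividing strip) achieves O(n log n).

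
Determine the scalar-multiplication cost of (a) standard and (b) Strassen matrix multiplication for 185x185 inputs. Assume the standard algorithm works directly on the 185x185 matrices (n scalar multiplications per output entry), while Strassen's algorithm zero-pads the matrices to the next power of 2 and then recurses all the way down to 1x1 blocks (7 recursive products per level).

Matrix multiplication for 185x185 matrices:

Strassen's algorithm requires power-of-2 dimensions. Pad 185x185 to 256x256 (next power of 2).

Standard algorithm: 185^3 = 6331625 multiplications
Strassen's algorithm: 7^(log2(256)) = 7^8 = 5764801 multiplications
Savings: 6331625 - 5764801 = 566824 multiplications

Standard: 6331625 multiplications (185^3). Strassen: 5764801 multiplications (7^8, after padding to 256x256). Strassen reduces 8 recursive multiplications to 7 at each level.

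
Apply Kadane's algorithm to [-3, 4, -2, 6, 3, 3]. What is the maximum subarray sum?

Using Kadane's algorithm on [-3, 4, -2, 6, 3, 3]:

Scanning through the array:
Position 1 (value 4): max_ending_here = 4, max_so_far = 4
Position 2 (value -2): max_ending_here = 2, max_so_far = 4
Position 3 (value 6): max_ending_here = 8, max_so_far = 8
Position 4 (value 3): max_ending_here = 11, max_so_far = 11
Position 5 (value 3): max_ending_here = 14, max_so_far = 14

Maximum subarray: [4, -2, 6, 3, 3]
Maximum sum: 14

The maximum subarray is [4, -2, 6, 3, 3] with sum 14. This subarray runs from index 1 to index 5.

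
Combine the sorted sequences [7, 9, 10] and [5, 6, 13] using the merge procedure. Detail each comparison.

Merging process:

Compare 7 vs 5: take 5 from right. Merged: [5]
Compare 7 vs 6: take 6 from right. Merged: [5, 6]
Compare 7 vs 13: take 7 from left. Merged: [5, 6, 7]
Compare 9 vs 13: take 9 from left. Merged: [5, 6, 7, 9]
Compare 10 vs 13: take 10 from left. Merged: [5, 6, 7, 9, 10]
Append remaining from right: [13]. Merged: [5, 6, 7, 9, 10, 13]

Final merged array: [5, 6, 7, 9, 10, 13]
Total comparisons: 5

The merged array is [5, 6, 7, 9, 10, 13], requiring 5 comparisons. The merge step runs in O(n) time where n is the total number of elements.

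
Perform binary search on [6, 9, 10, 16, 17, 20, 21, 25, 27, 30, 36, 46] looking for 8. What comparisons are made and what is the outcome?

Binary search for 8 in [6, 9, 10, 16, 17, 20, 21, 25, 27, 30, 36, 46]:

lo=0, hi=11, mid=5, arr[mid]=20 -> 20 > 8, search left half
lo=0, hi=4, mid=2, arr[mid]=10 -> 10 > 8, search left half
lo=0, hi=1, mid=0, arr[mid]=6 -> 6 < 8, search right half
lo=1, hi=1, mid=1, arr[mid]=9 -> 9 > 8, search left half
lo=1 > hi=0, target 8 not found

Binary search determines that 8 is not in the array after 4 comparisons. The search space was exhausted without finding the target.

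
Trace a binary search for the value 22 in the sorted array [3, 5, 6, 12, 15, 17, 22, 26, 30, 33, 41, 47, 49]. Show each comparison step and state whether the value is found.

Binary search for 22 in [3, 5, 6, 12, 15, 17, 22, 26, 30, 33, 41, 47, 49]:

lo=0, hi=12, mid=6, arr[mid]=22 -> Found target at index 6!

Binary search finds 22 at index 6 after 1 comparisons. The search repeatedly halves the search space by comparing with the middle element.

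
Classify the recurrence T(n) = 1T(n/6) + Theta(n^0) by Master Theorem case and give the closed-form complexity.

Master Theorem for T(n) = 1T(n/6) + O(n^0):

a = 1, b = 6, c = 0
log_b(a) = log_6(1) = 0.0000

Case 2: c = 0 = log_6(1) = 0.0000
T(n) = O(n^0 log n) = O(log n)

For T(n) = 1T(n/6) + O(n^0): log_6(1) = 0.0000. This is Case 2 of the Master Theorem (c = log_b(a), equal work at all levels), giving O(log n).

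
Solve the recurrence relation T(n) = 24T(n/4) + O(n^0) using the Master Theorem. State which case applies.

Master Theorem for T(n) = 24T(n/4) + O(n^0):

a = 24, b = 4, c = 0
log_b(a) = log_4(24) = 2.2925

Case 1: c = 0 < log_4(24) = 2.2925
T(n) = O(n^(log_4 24))

For T(n) = 24T(n/4) + O(n^0): log_4(24) = 2.2925. This is Case 1 of the Master Theorem (c < log_b(a), work dominated by leaves), giving O(n^(log_4 24)).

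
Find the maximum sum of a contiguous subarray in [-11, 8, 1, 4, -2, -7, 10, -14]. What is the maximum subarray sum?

Using Kadane's algorithm on [-11, 8, 1, 4, -2, -7, 10, -14]:

Scanning through the array:
Position 1 (value 8): max_ending_here = 8, max_so_far = 8
Position 2 (value 1): max_ending_here = 9, max_so_far = 9
Position 3 (value 4): max_ending_here = 13, max_so_far = 13
Position 4 (value -2): max_ending_here = 11, max_so_far = 13
Position 5 (value -7): max_ending_here = 4, max_so_far = 13
Position 6 (value 10): max_ending_here = 14, max_so_far = 14
Position 7 (value -14): max_ending_here = 0, max_so_far = 14

Maximum subarray: [8, 1, 4, -2, -7, 10]
Maximum sum: 14

The maximum subarray is [8, 1, 4, -2, -7, 10] with sum 14. This subarray runs from index 1 to index 6.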